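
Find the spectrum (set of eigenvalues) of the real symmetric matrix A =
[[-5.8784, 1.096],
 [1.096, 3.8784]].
sigma(A) ≈ {-6, 4}

A is real symmetric, so its spectrum consists of real eigenvalues. Expanding the characteristic polynomial of the displayed matrix gives
  det(λ I - A) = p(λ) = λ^2 + (2)λ + (-24).
Solving p(λ) = 0 yields eigenvalues ≈ -6, 4. (A is shown rounded to 4 decimals, so these recover the underlying integer eigenvalues to within that precision.)
Verification: the trace of A = -2 equals the sum of eigenvalues -2, and det(A) ≈ -24.0000 matches the eigenvalue product -24.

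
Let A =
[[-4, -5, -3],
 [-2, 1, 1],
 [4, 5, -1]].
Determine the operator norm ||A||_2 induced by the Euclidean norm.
||A||_2 ≈ 9.1816 (= sqrt(largest eigenvalue of A^T A))

||A||_2 = sigma_max(A) = sqrt(lambda_max(A^T A)). Form the symmetric matrix M = A^T A =
[[36, 38, 6],
 [38, 51, 11],
 [6, 11, 11]].
Its characteristic polynomial (trace, sum of principal 2x2 minors, determinant of M give the coefficients) is
  p(λ) = det(λ I - M) = λ^3 - 98λ^2 + 1192λ - 3136.
No integer candidate from the rational root theorem (±divisors of 3136) is a root, so the roots are irrational. The cubic discriminant is Δ = 1393484032 > 0, so there are three distinct real roots. p(3) = -415 and p(4) = 128 have opposite signs, so a root lies in (3, 4); Newton's method refines it to λ ≈ 3.7328. p(9) = 383 and p(10) = -16 have opposite signs, so a root lies in (9, 10); Newton's method refines it to λ ≈ 9.9656. p(84) = -1792 and p(85) = 4259 have opposite signs, so a root lies in (84, 85); Newton's method refines it to λ ≈ 84.3016. Check (Vieta): the three roots sum to 98, matching tr M = 98.
So the eigenvalues of A^T A are ≈ 3.7328, 9.9656, 84.3016 (all ≥ 0, as they must be for A^T A). The largest is λ_max ≈ 84.3016, hence ||A||_2 = sqrt(λ_max) ≈ 9.1816.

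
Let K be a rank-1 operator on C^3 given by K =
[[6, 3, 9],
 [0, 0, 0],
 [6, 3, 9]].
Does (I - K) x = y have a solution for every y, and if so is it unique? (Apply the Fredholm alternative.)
(I - K) is invertible (det(I - K) = -14 ≠ 0), so for every y in C^3 the equation (I - K) x = y has a unique solution.

K has rank 1, so it is an outer product K = u v^T: every row of K is a multiple of one row vector. Reading off the entries, u = (3, 0, 3) and v = (2, 1, 3) (row i of K equals u_i·v^T). A rank-one matrix u v^T satisfies K u = u (v·u) and kills the (2)-dimensional subspace v^⊥, so its characteristic polynomial is lambda^2 (lambda - v·u) with v·u = tr K = 15. Hence the eigenvalues of I - K are 1 (multiplicity 2) and 1 - (15) = -14, so det(I - K) = -14. (Direct check: I - K =
[[-5, -3, -9],
 [0, 1, 0],
 [-6, -3, -8]]
has determinant -14.) The finite-dimensional Fredholm alternative says: either (I - K) is invertible, or ker(I - K) ≠ {0} and then range(I - K) = ker((I - K)^*)^⊥, with dim ker(I - K) = dim ker((I - K)^*). Since det(I - K) ≠ 0, 1 is not an eigenvalue of K and ker(I - K) = {0}, so we are in the first case: for every y there is a unique x = (I - K)^(-1) y. Explicitly, by the Sherman–Morrison formula, (I - u v^T)^(-1) = I + u v^T/(1 - v·u), i.e. (I - K)^(-1) = I + K/(-14).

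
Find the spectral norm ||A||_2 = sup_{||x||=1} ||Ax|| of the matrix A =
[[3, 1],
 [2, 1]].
||A||_2 = sqrt((15 + sqrt(221))/2) ≈ 3.8643 (= sqrt(largest eigenvalue of A^T A))

||A||_2 = sigma_max(A) = sqrt(lambda_max(A^T A)). Form the symmetric matrix M = A^T A =
[[13, 5],
 [5, 2]].
Its characteristic polynomial (trace, determinant of M give the coefficients) is
  p(λ) = det(λ I - M) = λ^2 - 15λ + 1.
For λ^2 - 15λ + 1 the discriminant is 221. It is nonnegative but not a perfect square, so the roots are real and irrational: λ = (15 ± sqrt(221))/2 ≈ 14.933, 0.067.
So the eigenvalues of A^T A are ≈ 0.067, 14.933 (all ≥ 0, as they must be for A^T A). The largest is λ_max = (15 + sqrt(221))/2 ≈ 14.933, hence ||A||_2 = sqrt(λ_max) = sqrt((15 + sqrt(221))/2) ≈ 3.8643.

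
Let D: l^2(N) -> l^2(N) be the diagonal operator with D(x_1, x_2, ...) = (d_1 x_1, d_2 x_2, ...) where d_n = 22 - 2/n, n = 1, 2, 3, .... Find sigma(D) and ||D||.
sigma(D) = {22 - 2/n : n ≥ 1} ∪ {22}; ||D|| = 22

A bounded diagonal operator on l^2 with diagonal entries d_n has spectrum equal to the closure of {d_n : n ≥ 1}: every d_n is an eigenvalue (with eigenvector e_n), so {d_n} ⊂ sigma(D); the spectrum is closed, so its closure is too; and for lambda not in the closure, (D - lambda I) has bounded inverse (the diagonal entries 1/(d_n - lambda) are bounded). For our sequence d_n = 22 - 2/n, n = 1, 2, 3, ...:
  - {d_n} = {22 - 2/n : n ≥ 1}; the only limit point is 22
  - closure = {22 - 2/n : n ≥ 1} ∪ {22}
For the norm: a diagonal operator has ||D|| = sup_n |d_n|. Here d_n = 22 - 2/n increases monotonically from d_1 = 20 toward 22, with all terms in [20, 22); so sup_n |d_n| = 22 (the supremum is the limit, not attained). So ||D|| = 22.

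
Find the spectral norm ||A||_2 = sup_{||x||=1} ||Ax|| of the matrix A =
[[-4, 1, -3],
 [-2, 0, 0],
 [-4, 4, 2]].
||A||_2 ≈ 6.9754 (= sqrt(largest eigenvalue of A^T A))

||A||_2 = sigma_max(A) = sqrt(lambda_max(A^T A)). Form the symmetric matrix M = A^T A =
[[36, -20, 4],
 [-20, 17, 5],
 [4, 5, 13]].
Its characteristic polynomial (trace, sum of principal 2x2 minors, determinant of M give the coefficients) is
  p(λ) = det(λ I - M) = λ^3 - 66λ^2 + 860λ - 784.
No integer candidate from the rational root theorem (±divisors of 784) is a root, so the roots are irrational. The cubic discriminant is Δ = 560287552 > 0, so there are three distinct real roots. p(0) = -784 and p(1) = 11 have opposite signs, so a root lies in (0, 1); Newton's method refines it to λ ≈ 0.985. p(16) = 176 and p(17) = -325 have opposite signs, so a root lies in (16, 17); Newton's method refines it to λ ≈ 16.3589. p(48) = -976 and p(49) = 539 have opposite signs, so a root lies in (48, 49); Newton's method refines it to λ ≈ 48.6561. Check (Vieta): the three roots sum to 66, matching tr M = 66.
So the eigenvalues of A^T A are ≈ 0.985, 16.3589, 48.6561 (all ≥ 0, as they must be for A^T A). The largest is λ_max ≈ 48.6561, hence ||A||_2 = sqrt(λ_max) ≈ 6.9754.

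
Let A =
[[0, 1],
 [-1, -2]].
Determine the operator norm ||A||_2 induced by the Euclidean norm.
||A||_2 = sqrt((6 + sqrt(32))/2) ≈ 2.4142 (= sqrt(largest eigenvalue of A^T A))

||A||_2 = sigma_max(A) = sqrt(lambda_max(A^T A)). Form the symmetric matrix M = A^T A =
[[1, 2],
 [2, 5]].
Its characteristic polynomial (trace, determinant of M give the coefficients) is
  p(λ) = det(λ I - M) = λ^2 - 6λ + 1.
For λ^2 - 6λ + 1 the discriminant is 32. It is nonnegative but not a perfect square, so the roots are real and irrational: λ = (6 ± sqrt(32))/2 ≈ 5.8284, 0.1716.
So the eigenvalues of A^T A are ≈ 0.1716, 5.8284 (all ≥ 0, as they must be for A^T A). The largest is λ_max = (6 + sqrt(32))/2 ≈ 5.8284, hence ||A||_2 = sqrt(λ_max) = sqrt((6 + sqrt(32))/2) ≈ 2.4142.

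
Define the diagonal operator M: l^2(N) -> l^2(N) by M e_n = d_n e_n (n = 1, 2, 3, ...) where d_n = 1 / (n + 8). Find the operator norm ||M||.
||M|| = 1/9 (attained at n = 1)

For M diagonal, ||M|| = sup_n |d_n| = sup_n 1/(n + 8). This is positive and strictly decreasing in n, so the supremum is attained at n = 1: d_1 = 1/(1 + 8) = 1/9. Hence ||M|| = 1/9.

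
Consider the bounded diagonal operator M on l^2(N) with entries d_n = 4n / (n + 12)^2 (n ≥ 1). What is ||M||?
||M|| = 1/12 (attained at n = 12)

For M diagonal, ||M|| = sup_n |d_n|. Treat f(x) = 4x / (x + 12)^2 for real x > 0. By the quotient rule, f'(x) = 4(12 - x)/(x + 12)^3, which is positive for x < 12 and negative for x > 12. So f has a unique maximum at x = 12, and since 12 is a positive integer, the supremum over n ≥ 1 is attained at n = 12: d_12 = 4·12/(12 + 12)^2 = 4·12/576 = 1/12. Hence ||M|| = 1/12.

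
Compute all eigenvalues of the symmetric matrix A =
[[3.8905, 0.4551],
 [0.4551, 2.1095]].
sigma(A) ≈ {2, 4}

A is real symmetric, so its spectrum consists of real eigenvalues. Expanding the characteristic polynomial of the displayed matrix gives
  det(λ I - A) = p(λ) = λ^2 + (-6)λ + (8).
Solving p(λ) = 0 yields eigenvalues ≈ 2, 4. (A is shown rounded to 4 decimals, so these recover the underlying integer eigenvalues to within that precision.)
Verification: the trace of A = 6 equals the sum of eigenvalues 6, and det(A) ≈ 7.9999 matches the eigenvalue product 8.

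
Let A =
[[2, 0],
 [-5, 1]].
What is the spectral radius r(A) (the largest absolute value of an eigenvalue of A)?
r(A) = 2

The eigenvalues of A are the roots of its characteristic polynomial. With M = A (coefficients from the trace and determinant):
  p(λ) = det(λ I - M) = λ^2 - 3λ + 2.
For λ^2 - 3λ + 2 the discriminant is 1. It is a perfect square (1^2), so the roots are rational: λ = (3 ± 1)/2 = 2, 1.
Thus the eigenvalues (to 4 decimals) are 2 (modulus 2); 1 (modulus 1). The spectral radius is the largest modulus: r(A) = 2. (Cross-check: r(A) ≤ ||A||_2 ≈ 5.465; equality holds whenever A is normal, though it can also hold for some non-normal A.)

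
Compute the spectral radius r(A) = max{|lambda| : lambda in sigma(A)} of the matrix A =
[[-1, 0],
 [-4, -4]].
r(A) = 4

The eigenvalues of A are the roots of its characteristic polynomial. With M = A (coefficients from the trace and determinant):
  p(λ) = det(λ I - M) = λ^2 + 5λ + 4.
For λ^2 + 5λ + 4 the discriminant is 9. It is a perfect square (3^2), so the roots are rational: λ = (-5 ± 3)/2 = -1, -4.
Thus the eigenvalues (to 4 decimals) are -1 (modulus 1); -4 (modulus 4). The spectral radius is the largest modulus: r(A) = 4. (Cross-check: r(A) ≤ ||A||_2 ≈ 5.7016; equality holds whenever A is normal, though it can also hold for some non-normal A.)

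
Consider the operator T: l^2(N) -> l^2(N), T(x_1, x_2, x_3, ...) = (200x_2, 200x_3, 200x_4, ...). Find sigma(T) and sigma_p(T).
sigma(T) = closed disk {z in C : |z| ≤ 200}; sigma_p(T) = open disk {z in C : |z| < 200}

Note T = 200·V where V is the unit left shift (V x)_k = x_{k+1}; so sigma(T) = 200·sigma(V) and ||T|| = 200||V||. ||T x||^2 = 40000sum_{k≥2} |x_k|^2 ≤ 40000||x||^2, with equality on {x : x_1 = 0}, so ||T|| = 200. For any lambda with |lambda| < 200, set r = lambda/200 (|r| < 1); the vector x = (1, r, r^2, ...) is in l^2 and satisfies T x = 200(r, r^2, ...) = lambda x, so lambda is an eigenvalue. On the boundary |lambda| = 200 the geometric series diverges, so no l^2 eigenvector exists, but these lambda lie in the approximate point spectrum. Hence sigma(T) is the closed disk of radius 200 and sigma_p(T) is the open disk.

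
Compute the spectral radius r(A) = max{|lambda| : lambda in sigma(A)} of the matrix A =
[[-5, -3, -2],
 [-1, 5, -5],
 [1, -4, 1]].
r(A) ≈ 8.0684

The eigenvalues of A are the roots of its characteristic polynomial. With M = A (coefficients from the trace, the sum of principal 2x2 minors, and det A):
  p(λ) = det(λ I - M) = λ^3 - λ^2 - 46λ - 89.
No integer candidate from the rational root theorem (±divisors of 89) is a root, so the roots are irrational. The cubic discriminant is Δ = 103545 > 0, so there are three distinct real roots. p(-5) = -9 and p(-4) = 15 have opposite signs, so a root lies in (-5, -4); Newton's method refines it to λ ≈ -4.7425. p(-3) = 13 and p(-2) = -9 have opposite signs, so a root lies in (-3, -2); Newton's method refines it to λ ≈ -2.3259. p(8) = -9 and p(9) = 145 have opposite signs, so a root lies in (8, 9); Newton's method refines it to λ ≈ 8.0684. Check (Vieta): the three roots sum to 1, matching tr M = 1.
Thus the eigenvalues (to 4 decimals) are -4.7425 (modulus 4.7425); -2.3259 (modulus 2.3259); 8.0684 (modulus 8.0684). The spectral radius is the largest modulus: r(A) ≈ 8.0684. (Cross-check: r(A) ≤ ||A||_2 ≈ 8.0936; equality holds whenever A is normal, though it can also hold for some non-normal A.)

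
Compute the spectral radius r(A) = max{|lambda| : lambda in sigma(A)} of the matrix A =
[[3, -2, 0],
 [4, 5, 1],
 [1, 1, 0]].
r(A) ≈ 4.8713

The eigenvalues of A are the roots of its characteristic polynomial. With M = A (coefficients from the trace, the sum of principal 2x2 minors, and det A):
  p(λ) = det(λ I - M) = λ^3 - 8λ^2 + 22λ + 5.
No integer candidate from the rational root theorem (±divisors of 5) is a root, so the roots are irrational. The cubic discriminant is Δ = -17891 < 0, so there is one real root and a complex-conjugate pair. p(-1) = -26 and p(0) = 5 have opposite signs, so a root lies in (-1, 0); Newton's method refines it to λ ≈ -0.2107. Dividing out (λ - (-0.2107)) leaves approximately λ^2 - 8.2107λ + 23.73. For λ^2 - 8.2107λ + 23.73 the discriminant is -27.5044. It is negative, so the remaining roots are the complex-conjugate pair λ ≈ 4.1054 ± 2.6222i. Their product equals the constant term, so |λ|^2 ≈ 23.73 and |λ| ≈ 4.8713.
Thus the eigenvalues (to 4 decimals) are -0.2107 (modulus 0.2107); 4.1054 ± 2.6222i (modulus 4.8713). The spectral radius is the largest modulus: r(A) ≈ 4.8713. (Cross-check: r(A) ≤ ||A||_2 ≈ 6.6395; equality holds whenever A is normal, though it can also hold for some non-normal A.)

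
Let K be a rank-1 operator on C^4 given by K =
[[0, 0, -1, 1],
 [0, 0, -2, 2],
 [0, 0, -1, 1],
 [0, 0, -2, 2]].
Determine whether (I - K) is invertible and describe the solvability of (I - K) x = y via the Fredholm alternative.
(I - K) is singular (det(I - K) = 0, i.e. 1 ∈ sigma(K)). (I - K) x = y is solvable iff y ⊥ ker((I - K)^*) = span{(0, 0, -1, 1)}, i.e. iff -y_3 + y_4 = 0. When solvable, the solutions are x = y + c·(1, 2, 1, 2), c arbitrary (ker(I - K) = span{(1, 2, 1, 2)}, dimension 1).

K has rank 1, so it is an outer product K = u v^T: every row of K is a multiple of one row vector. Reading off the entries, u = (1, 2, 1, 2) and v = (0, 0, -1, 1) (row i of K equals u_i·v^T). A rank-one matrix u v^T satisfies K u = u (v·u) and kills the (3)-dimensional subspace v^⊥, so its characteristic polynomial is lambda^3 (lambda - v·u) with v·u = tr K = 1. Hence the eigenvalues of I - K are 1 (multiplicity 3) and 1 - (1) = 0, so det(I - K) = 0. (Direct check: I - K =
[[1, 0, 1, -1],
 [0, 1, 2, -2],
 [0, 0, 2, -1],
 [0, 0, 2, -1]]
has determinant 0.) So 1 is an eigenvalue of K and (I - K) is not invertible. The finite-dimensional Fredholm alternative says: either (I - K) is invertible, or ker(I - K) ≠ {0} and then range(I - K) = ker((I - K)^*)^⊥, with dim ker(I - K) = dim ker((I - K)^*). We are in the second case, so we need both kernels. Kernel of I - K: (I - K) u = u - u (v·u) = u - u = 0, so ker(I - K) = span{u} = span{(1, 2, 1, 2)} (it is exactly 1-dimensional because rank(I - K) = 3). Kernel of the adjoint: K is real, so (I - K)^* = I - K^T = I - v u^T, and (I - v u^T) v = v - v (u·v) = 0; hence ker((I - K)^*) = span{v} = span{(0, 0, -1, 1)}. Therefore (I - K) x = y is solvable iff <y, v> = 0, i.e. iff -y_3 + y_4 = 0. When this holds, K y = u (v·y) = 0, so (I - K) y = y and x = y is a particular solution; the full solution set is the line x = y + c·u = y + c·(1, 2, 1, 2), c ∈ C.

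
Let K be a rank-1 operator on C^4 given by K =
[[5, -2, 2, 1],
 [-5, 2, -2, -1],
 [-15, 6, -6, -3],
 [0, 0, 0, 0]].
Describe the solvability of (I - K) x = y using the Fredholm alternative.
(I - K) is singular (det(I - K) = 0, i.e. 1 ∈ sigma(K)). (I - K) x = y is solvable iff y ⊥ ker((I - K)^*) = span{(5, -2, 2, 1)}, i.e. iff 5y_1 - 2y_2 + 2y_3 + y_4 = 0. When solvable, the solutions are x = y + c·(1, -1, -3, 0), c arbitrary (ker(I - K) = span{(1, -1, -3, 0)}, dimension 1).

K has rank 1, so it is an outer product K = u v^T: every row of K is a multiple of one row vector. Reading off the entries, u = (1, -1, -3, 0) and v = (5, -2, 2, 1) (row i of K equals u_i·v^T). A rank-one matrix u v^T satisfies K u = u (v·u) and kills the (3)-dimensional subspace v^⊥, so its characteristic polynomial is lambda^3 (lambda - v·u) with v·u = tr K = 1. Hence the eigenvalues of I - K are 1 (multiplicity 3) and 1 - (1) = 0, so det(I - K) = 0. (Direct check: I - K =
[[-4, 2, -2, -1],
 [5, -1, 2, 1],
 [15, -6, 7, 3],
 [0, 0, 0, 1]]
has determinant 0.) So 1 is an eigenvalue of K and (I - K) is not invertible. The finite-dimensional Fredholm alternative says: either (I - K) is invertible, or ker(I - K) ≠ {0} and then range(I - K) = ker((I - K)^*)^⊥, with dim ker(I - K) = dim ker((I - K)^*). We are in the second case, so we need both kernels. Kernel of I - K: (I - K) u = u - u (v·u) = u - u = 0, so ker(I - K) = span{u} = span{(1, -1, -3, 0)} (it is exactly 1-dimensional because rank(I - K) = 3). Kernel of the adjoint: K is real, so (I - K)^* = I - K^T = I - v u^T, and (I - v u^T) v = v - v (u·v) = 0; hence ker((I - K)^*) = span{v} = span{(5, -2, 2, 1)}. Therefore (I - K) x = y is solvable iff <y, v> = 0, i.e. iff 5y_1 - 2y_2 + 2y_3 + y_4 = 0. When this holds, K y = u (v·y) = 0, so (I - K) y = y and x = y is a particular solution; the full solution set is the line x = y + c·u = y + c·(1, -1, -3, 0), c ∈ C.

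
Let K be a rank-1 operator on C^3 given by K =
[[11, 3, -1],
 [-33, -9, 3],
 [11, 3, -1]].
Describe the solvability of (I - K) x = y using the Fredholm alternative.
(I - K) is singular (det(I - K) = 0, i.e. 1 ∈ sigma(K)). (I - K) x = y is solvable iff y ⊥ ker((I - K)^*) = span{(11, 3, -1)}, i.e. iff 11y_1 + 3y_2 - y_3 = 0. When solvable, the solutions are x = y + c·(1, -3, 1), c arbitrary (ker(I - K) = span{(1, -3, 1)}, dimension 1).

K has rank 1, so it is an outer product K = u v^T: every row of K is a multiple of one row vector. Reading off the entries, u = (1, -3, 1) and v = (11, 3, -1) (row i of K equals u_i·v^T). A rank-one matrix u v^T satisfies K u = u (v·u) and kills the (2)-dimensional subspace v^⊥, so its characteristic polynomial is lambda^2 (lambda - v·u) with v·u = tr K = 1. Hence the eigenvalues of I - K are 1 (multiplicity 2) and 1 - (1) = 0, so det(I - K) = 0. (Direct check: I - K =
[[-10, -3, 1],
 [33, 10, -3],
 [-11, -3, 2]]
has determinant 0.) So 1 is an eigenvalue of K and (I - K) is not invertible. The finite-dimensional Fredholm alternative says: either (I - K) is invertible, or ker(I - K) ≠ {0} and then range(I - K) = ker((I - K)^*)^⊥, with dim ker(I - K) = dim ker((I - K)^*). We are in the second case, so we need both kernels. Kernel of I - K: (I - K) u = u - u (v·u) = u - u = 0, so ker(I - K) = span{u} = span{(1, -3, 1)} (it is exactly 1-dimensional because rank(I - K) = 2). Kernel of the adjoint: K is real, so (I - K)^* = I - K^T = I - v u^T, and (I - v u^T) v = v - v (u·v) = 0; hence ker((I - K)^*) = span{v} = span{(11, 3, -1)}. Therefore (I - K) x = y is solvable iff <y, v> = 0, i.e. iff 11y_1 + 3y_2 - y_3 = 0. When this holds, K y = u (v·y) = 0, so (I - K) y = y and x = y is a particular solution; the full solution set is the line x = y + c·u = y + c·(1, -3, 1), c ∈ C.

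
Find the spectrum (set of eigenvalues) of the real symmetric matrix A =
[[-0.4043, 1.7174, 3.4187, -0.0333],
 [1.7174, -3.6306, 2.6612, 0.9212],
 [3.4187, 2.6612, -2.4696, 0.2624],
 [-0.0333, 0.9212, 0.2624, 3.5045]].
sigma(A) ≈ {-6, -4, 3, 4}

A is real symmetric, so its spectrum consists of real eigenvalues. Expanding the characteristic polynomial of the displayed matrix gives
  det(λ I - A) = p(λ) = λ^4 + (3)λ^3 + (-34)λ^2 + (-48)λ + (288.0029).
Solving p(λ) = 0 yields eigenvalues ≈ -6, -4, 3, 4. (A is shown rounded to 4 decimals, so these recover the underlying integer eigenvalues to within that precision.)
Verification: the trace of A = -3 equals the sum of eigenvalues -3, and det(A) ≈ 288.0029 matches the eigenvalue product 288.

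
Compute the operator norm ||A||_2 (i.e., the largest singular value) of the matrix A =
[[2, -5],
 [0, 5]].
||A||_2 = sqrt((54 + sqrt(2516))/2) ≈ 7.2166 (= sqrt(largest eigenvalue of A^T A))

||A||_2 = sigma_max(A) = sqrt(lambda_max(A^T A)). Form the symmetric matrix M = A^T A =
[[4, -10],
 [-10, 50]].
Its characteristic polynomial (trace, determinant of M give the coefficients) is
  p(λ) = det(λ I - M) = λ^2 - 54λ + 100.
For λ^2 - 54λ + 100 the discriminant is 2516. It is nonnegative but not a perfect square, so the roots are real and irrational: λ = (54 ± sqrt(2516))/2 ≈ 52.0799, 1.9201.
So the eigenvalues of A^T A are ≈ 1.9201, 52.0799 (all ≥ 0, as they must be for A^T A). The largest is λ_max = (54 + sqrt(2516))/2 ≈ 52.0799, hence ||A||_2 = sqrt(λ_max) = sqrt((54 + sqrt(2516))/2) ≈ 7.2166.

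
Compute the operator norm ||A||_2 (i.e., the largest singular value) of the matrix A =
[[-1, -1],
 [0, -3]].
||A||_2 = sqrt((11 + sqrt(85))/2) ≈ 3.1796 (= sqrt(largest eigenvalue of A^T A))

||A||_2 = sigma_max(A) = sqrt(lambda_max(A^T A)). Form the symmetric matrix M = A^T A =
[[1, 1],
 [1, 10]].
Its characteristic polynomial (trace, determinant of M give the coefficients) is
  p(λ) = det(λ I - M) = λ^2 - 11λ + 9.
For λ^2 - 11λ + 9 the discriminant is 85. It is nonnegative but not a perfect square, so the roots are real and irrational: λ = (11 ± sqrt(85))/2 ≈ 10.1098, 0.8902.
So the eigenvalues of A^T A are ≈ 0.8902, 10.1098 (all ≥ 0, as they must be for A^T A). The largest is λ_max = (11 + sqrt(85))/2 ≈ 10.1098, hence ||A||_2 = sqrt(λ_max) = sqrt((11 + sqrt(85))/2) ≈ 3.1796.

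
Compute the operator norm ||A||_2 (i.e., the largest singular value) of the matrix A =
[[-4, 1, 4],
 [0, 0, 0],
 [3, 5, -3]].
||A||_2 = sqrt((76 + sqrt(1544))/2) ≈ 7.5926 (= sqrt(largest eigenvalue of A^T A))

||A||_2 = sigma_max(A) = sqrt(lambda_max(A^T A)). Form the symmetric matrix M = A^T A =
[[25, 11, -25],
 [11, 26, -11],
 [-25, -11, 25]].
Its characteristic polynomial (trace, sum of principal 2x2 minors, determinant of M give the coefficients) is
  p(λ) = det(λ I - M) = λ^3 - 76λ^2 + 1058λ.
The constant term is 0, so λ = 0 is a root. Dividing out λ leaves p(λ) = λ(λ^2 - 76λ + 1058). For λ^2 - 76λ + 1058 the discriminant is 1544. It is nonnegative but not a perfect square, so the roots are real and irrational: λ = (76 ± sqrt(1544))/2 ≈ 57.6469, 18.3531.
So the eigenvalues of A^T A are ≈ 0, 18.3531, 57.6469 (all ≥ 0, as they must be for A^T A). The largest is λ_max = (76 + sqrt(1544))/2 ≈ 57.6469, hence ||A||_2 = sqrt(λ_max) = sqrt((76 + sqrt(1544))/2) ≈ 7.5926.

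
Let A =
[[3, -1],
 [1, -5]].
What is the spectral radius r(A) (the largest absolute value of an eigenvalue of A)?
r(A) = (2 + sqrt(60))/2 ≈ 4.873

The eigenvalues of A are the roots of its characteristic polynomial. With M = A (coefficients from the trace and determinant):
  p(λ) = det(λ I - M) = λ^2 + 2λ - 14.
For λ^2 + 2λ - 14 the discriminant is 60. It is nonnegative but not a perfect square, so the roots are real and irrational: λ = (-2 ± sqrt(60))/2 ≈ 2.873, -4.873.
Thus the eigenvalues (to 4 decimals) are 2.873 (modulus 2.873); -4.873 (modulus 4.873). The spectral radius is the largest modulus: r(A) = (2 + sqrt(60))/2 ≈ 4.873. (Cross-check: r(A) ≤ ||A||_2 ≈ 5.4142; equality holds whenever A is normal, though it can also hold for some non-normal A.)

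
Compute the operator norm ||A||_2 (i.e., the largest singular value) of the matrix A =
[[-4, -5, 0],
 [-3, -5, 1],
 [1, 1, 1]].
||A||_2 ≈ 8.7675 (= sqrt(largest eigenvalue of A^T A))

||A||_2 = sigma_max(A) = sqrt(lambda_max(A^T A)). Form the symmetric matrix M = A^T A =
[[26, 36, -2],
 [36, 51, -4],
 [-2, -4, 2]].
Its characteristic polynomial (trace, sum of principal 2x2 minors, determinant of M give the coefficients) is
  p(λ) = det(λ I - M) = λ^3 - 79λ^2 + 164λ - 16.
No integer candidate from the rational root theorem (±divisors of 16) is a root, so the roots are irrational. The cubic discriminant is Δ = 122384080 > 0, so there are three distinct real roots. p(0) = -16 and p(1) = 70 have opposite signs, so a root lies in (0, 1); Newton's method refines it to λ ≈ 0.1026. p(2) = 4 and p(3) = -208 have opposite signs, so a root lies in (2, 3); Newton's method refines it to λ ≈ 2.0282. p(76) = -4880 and p(77) = 754 have opposite signs, so a root lies in (76, 77); Newton's method refines it to λ ≈ 76.8692. Check (Vieta): the three roots sum to 79, matching tr M = 79.
So the eigenvalues of A^T A are ≈ 0.1026, 2.0282, 76.8692 (all ≥ 0, as they must be for A^T A). The largest is λ_max ≈ 76.8692, hence ||A||_2 = sqrt(λ_max) ≈ 8.7675.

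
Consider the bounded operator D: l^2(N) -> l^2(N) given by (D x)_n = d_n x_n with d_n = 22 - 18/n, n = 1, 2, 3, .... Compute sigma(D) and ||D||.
sigma(D) = {22 - 18/n : n ≥ 1} ∪ {22}; ||D|| = 22

A bounded diagonal operator on l^2 with diagonal entries d_n has spectrum equal to the closure of {d_n : n ≥ 1}: every d_n is an eigenvalue (with eigenvector e_n), so {d_n} ⊂ sigma(D); the spectrum is closed, so its closure is too; and for lambda not in the closure, (D - lambda I) has bounded inverse (the diagonal entries 1/(d_n - lambda) are bounded). For our sequence d_n = 22 - 18/n, n = 1, 2, 3, ...:
  - {d_n} = {22 - 18/n : n ≥ 1}; the only limit point is 22
  - closure = {22 - 18/n : n ≥ 1} ∪ {22}
For the norm: a diagonal operator has ||D|| = sup_n |d_n|. Here d_n = 22 - 18/n increases monotonically from d_1 = 4 toward 22, with all terms in [4, 22); so sup_n |d_n| = 22 (the supremum is the limit, not attained). So ||D|| = 22.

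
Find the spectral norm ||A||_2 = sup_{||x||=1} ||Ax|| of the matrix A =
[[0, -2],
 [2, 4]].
||A||_2 = sqrt((24 + sqrt(512))/2) ≈ 4.8284 (= sqrt(largest eigenvalue of A^T A))

||A||_2 = sigma_max(A) = sqrt(lambda_max(A^T A)). Form the symmetric matrix M = A^T A =
[[4, 8],
 [8, 20]].
Its characteristic polynomial (trace, determinant of M give the coefficients) is
  p(λ) = det(λ I - M) = λ^2 - 24λ + 16.
For λ^2 - 24λ + 16 the discriminant is 512. It is nonnegative but not a perfect square, so the roots are real and irrational: λ = (24 ± sqrt(512))/2 ≈ 23.3137, 0.6863.
So the eigenvalues of A^T A are ≈ 0.6863, 23.3137 (all ≥ 0, as they must be for A^T A). The largest is λ_max = (24 + sqrt(512))/2 ≈ 23.3137, hence ||A||_2 = sqrt(λ_max) = sqrt((24 + sqrt(512))/2) ≈ 4.8284.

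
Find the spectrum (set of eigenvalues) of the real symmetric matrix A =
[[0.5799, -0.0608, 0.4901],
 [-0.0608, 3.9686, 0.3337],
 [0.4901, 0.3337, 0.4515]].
sigma(A) ≈ {0, 1, 4}

A is real symmetric, so its spectrum consists of real eigenvalues. Expanding the characteristic polynomial of the displayed matrix gives
  det(λ I - A) = p(λ) = λ^3 + (-5)λ^2 + (4)λ + (0).
Solving p(λ) = 0 yields eigenvalues ≈ 0, 1, 4. (A is shown rounded to 4 decimals, so these recover the underlying integer eigenvalues to within that precision.)
Verification: the trace of A = 5 equals the sum of eigenvalues 5, and det(A) ≈ -0.0003 matches the eigenvalue product 0.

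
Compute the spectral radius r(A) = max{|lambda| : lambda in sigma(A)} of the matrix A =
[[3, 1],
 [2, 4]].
r(A) = 5

The eigenvalues of A are the roots of its characteristic polynomial. With M = A (coefficients from the trace and determinant):
  p(λ) = det(λ I - M) = λ^2 - 7λ + 10.
For λ^2 - 7λ + 10 the discriminant is 9. It is a perfect square (3^2), so the roots are rational: λ = (7 ± 3)/2 = 5, 2.
Thus the eigenvalues (to 4 decimals) are 5 (modulus 5); 2 (modulus 2). The spectral radius is the largest modulus: r(A) = 5. (Cross-check: r(A) ≤ ||A||_2 ≈ 5.1167; equality holds whenever A is normal, though it can also hold for some non-normal A.)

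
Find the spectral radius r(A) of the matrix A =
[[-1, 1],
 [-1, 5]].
r(A) = (4 + sqrt(32))/2 ≈ 4.8284

The eigenvalues of A are the roots of its characteristic polynomial. With M = A (coefficients from the trace and determinant):
  p(λ) = det(λ I - M) = λ^2 - 4λ - 4.
For λ^2 - 4λ - 4 the discriminant is 32. It is nonnegative but not a perfect square, so the roots are real and irrational: λ = (4 ± sqrt(32))/2 ≈ 4.8284, -0.8284.
Thus the eigenvalues (to 4 decimals) are 4.8284 (modulus 4.8284); -0.8284 (modulus 0.8284). The spectral radius is the largest modulus: r(A) = (4 + sqrt(32))/2 ≈ 4.8284. (Cross-check: r(A) ≤ ||A||_2 ≈ 5.2361; equality holds whenever A is normal, though it can also hold for some non-normal A.)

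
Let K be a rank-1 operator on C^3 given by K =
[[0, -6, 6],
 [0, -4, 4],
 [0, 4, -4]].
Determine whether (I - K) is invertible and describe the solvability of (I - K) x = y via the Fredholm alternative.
(I - K) is invertible (det(I - K) = 9 ≠ 0), so for every y in C^3 the equation (I - K) x = y has a unique solution.

K has rank 1, so it is an outer product K = u v^T: every row of K is a multiple of one row vector. Reading off the entries, u = (3, 2, -2) and v = (0, -2, 2) (row i of K equals u_i·v^T). A rank-one matrix u v^T satisfies K u = u (v·u) and kills the (2)-dimensional subspace v^⊥, so its characteristic polynomial is lambda^2 (lambda - v·u) with v·u = tr K = -8. Hence the eigenvalues of I - K are 1 (multiplicity 2) and 1 - (-8) = 9, so det(I - K) = 9. (Direct check: I - K =
[[1, 6, -6],
 [0, 5, -4],
 [0, -4, 5]]
has determinant 9.) The finite-dimensional Fredholm alternative says: either (I - K) is invertible, or ker(I - K) ≠ {0} and then range(I - K) = ker((I - K)^*)^⊥, with dim ker(I - K) = dim ker((I - K)^*). Since det(I - K) ≠ 0, 1 is not an eigenvalue of K and ker(I - K) = {0}, so we are in the first case: for every y there is a unique x = (I - K)^(-1) y. Explicitly, by the Sherman–Morrison formula, (I - u v^T)^(-1) = I + u v^T/(1 - v·u), i.e. (I - K)^(-1) = I + K/(9).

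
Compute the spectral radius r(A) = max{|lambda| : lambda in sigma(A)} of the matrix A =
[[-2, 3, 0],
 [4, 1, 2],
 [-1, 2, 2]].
r(A) ≈ 4.5906

The eigenvalues of A are the roots of its characteristic polynomial. With M = A (coefficients from the trace, the sum of principal 2x2 minors, and det A):
  p(λ) = det(λ I - M) = λ^3 - λ^2 - 20λ + 26.
No integer candidate from the rational root theorem (±divisors of 26) is a root, so the roots are irrational. The cubic discriminant is Δ = 23612 > 0, so there are three distinct real roots. p(-5) = -24 and p(-4) = 26 have opposite signs, so a root lies in (-5, -4); Newton's method refines it to λ ≈ -4.5906. p(1) = 6 and p(2) = -10 have opposite signs, so a root lies in (1, 2); Newton's method refines it to λ ≈ 1.3291. p(4) = -6 and p(5) = 26 have opposite signs, so a root lies in (4, 5); Newton's method refines it to λ ≈ 4.2615. Check (Vieta): the three roots sum to 1, matching tr M = 1.
Thus the eigenvalues (to 4 decimals) are -4.5906 (modulus 4.5906); 1.3291 (modulus 1.3291); 4.2615 (modulus 4.2615). The spectral radius is the largest modulus: r(A) ≈ 4.5906. (Cross-check: r(A) ≤ ||A||_2 ≈ 4.867; equality holds whenever A is normal, though it can also hold for some non-normal A.)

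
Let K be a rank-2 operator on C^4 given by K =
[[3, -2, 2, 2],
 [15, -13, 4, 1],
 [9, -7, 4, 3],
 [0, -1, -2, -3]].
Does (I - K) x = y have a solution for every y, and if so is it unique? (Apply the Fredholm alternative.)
(I - K) is invertible (det(I - K) = -4 ≠ 0), so for every y in C^4 the equation (I - K) x = y has a unique solution.

K has rank 2 and factors as K = U V^T = u1 v1^T + u2 v2^T with u1 = (0, -3, -1, -1), v1 = (-3, 3, 0, 1), u2 = (-1, -2, -2, 1), v2 = (-3, 2, -2, -2) (multiplying out reproduces the displayed K). The nonzero eigenvalues of U V^T coincide with those of the 2 x 2 matrix G = V^T U = [[v1·u1, v1·u2], [v2·u1, v2·u2]] = [[-10, -2], [-2, 1]], and by the Sylvester determinant identity det(I_4 - U V^T) = det(I_2 - V^T U) = det([[11, 2], [2, 0]]) = (11)(0) - (2)(2) = -4. (Direct check: I - K =
[[-2, 2, -2, -2],
 [-15, 14, -4, -1],
 [-9, 7, -3, -3],
 [0, 1, 2, 4]]
has determinant -4.) The finite-dimensional Fredholm alternative says: either (I - K) is invertible, or ker(I - K) ≠ {0} and then range(I - K) = ker((I - K)^*)^⊥, with dim ker(I - K) = dim ker((I - K)^*). Since det(I - K) ≠ 0, 1 is not an eigenvalue of K and ker(I - K) = {0}, so we are in the first case: for every y there is a unique x = (I - K)^(-1) y. (Explicitly, by the Woodbury identity, (I - U V^T)^(-1) = I + U (I_2 - G)^(-1) V^T.)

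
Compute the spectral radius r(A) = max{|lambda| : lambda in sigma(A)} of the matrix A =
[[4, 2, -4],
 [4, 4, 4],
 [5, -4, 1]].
r(A) ≈ 6.8598

The eigenvalues of A are the roots of its characteristic polynomial. With M = A (coefficients from the trace, the sum of principal 2x2 minors, and det A):
  p(λ) = det(λ I - M) = λ^3 - 9λ^2 + 52λ - 256.
No integer candidate from the rational root theorem (±divisors of 256) is a root, so the roots are irrational. The cubic discriminant is Δ = -702832 < 0, so there is one real root and a complex-conjugate pair. p(6) = -52 and p(7) = 10 have opposite signs, so a root lies in (6, 7); Newton's method refines it to λ ≈ 6.8598. Dividing out (λ - (6.8598)) leaves approximately λ^2 - 2.1402λ + 37.3188. For λ^2 - 2.1402λ + 37.3188 the discriminant is -144.6947. It is negative, so the remaining roots are the complex-conjugate pair λ ≈ 1.0701 ± 6.0145i. Their product equals the constant term, so |λ|^2 ≈ 37.3188 and |λ| ≈ 6.1089.
Thus the eigenvalues (to 4 decimals) are 6.8598 (modulus 6.8598); 1.0701 ± 6.0145i (modulus 6.1089). The spectral radius is the largest modulus: r(A) ≈ 6.8598. (Cross-check: r(A) ≤ ||A||_2 ≈ 7.6798; equality holds whenever A is normal, though it can also hold for some non-normal A.)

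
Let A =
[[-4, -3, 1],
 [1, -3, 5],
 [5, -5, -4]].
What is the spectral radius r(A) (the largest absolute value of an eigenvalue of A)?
r(A) ≈ 6.6178

The eigenvalues of A are the roots of its characteristic polynomial. With M = A (coefficients from the trace, the sum of principal 2x2 minors, and det A):
  p(λ) = det(λ I - M) = λ^3 + 11λ^2 + 63λ + 225.
No integer candidate from the rational root theorem (±divisors of 225) is a root, so the roots are irrational. The cubic discriminant is Δ = -278064 < 0, so there is one real root and a complex-conjugate pair. p(-7) = -20 and p(-6) = 27 have opposite signs, so a root lies in (-7, -6); Newton's method refines it to λ ≈ -6.6178. Dividing out (λ - (-6.6178)) leaves approximately λ^2 + 4.3822λ + 33.9994. For λ^2 + 4.3822λ + 33.9994 the discriminant is -116.7936. It is negative, so the remaining roots are the complex-conjugate pair λ ≈ -2.1911 ± 5.4036i. Their product equals the constant term, so |λ|^2 ≈ 33.9994 and |λ| ≈ 5.8309.
Thus the eigenvalues (to 4 decimals) are -6.6178 (modulus 6.6178); -2.1911 ± 5.4036i (modulus 5.8309). The spectral radius is the largest modulus: r(A) ≈ 6.6178. (Cross-check: r(A) ≤ ||A||_2 ≈ 8.2507; equality holds whenever A is normal, though it can also hold for some non-normal A.)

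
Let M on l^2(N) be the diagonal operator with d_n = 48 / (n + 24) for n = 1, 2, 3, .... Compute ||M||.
||M|| = 48/25 (attained at n = 1)

For M diagonal, ||M|| = sup_n |d_n| = sup_n 48/(n + 24). This is positive and strictly decreasing in n, so the supremum is attained at n = 1: d_1 = 48/(1 + 24) = 48/25. Hence ||M|| = 48/25.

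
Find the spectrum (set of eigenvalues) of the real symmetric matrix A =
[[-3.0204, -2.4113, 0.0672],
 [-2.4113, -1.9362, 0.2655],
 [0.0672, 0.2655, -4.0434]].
sigma(A) ≈ {-5, -4, 0}

A is real symmetric, so its spectrum consists of real eigenvalues. Expanding the characteristic polynomial of the displayed matrix gives
  det(λ I - A) = p(λ) = λ^3 + (9)λ^2 + (20)λ + (0).
Solving p(λ) = 0 yields eigenvalues ≈ -5, -4, 0. (A is shown rounded to 4 decimals, so these recover the underlying integer eigenvalues to within that precision.)
Verification: the trace of A = -9 equals the sum of eigenvalues -9, and det(A) ≈ -0.0008 matches the eigenvalue product 0.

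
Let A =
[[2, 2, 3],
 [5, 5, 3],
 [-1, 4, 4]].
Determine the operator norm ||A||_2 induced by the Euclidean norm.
||A||_2 ≈ 9.57 (= sqrt(largest eigenvalue of A^T A))

||A||_2 = sigma_max(A) = sqrt(lambda_max(A^T A)). Form the symmetric matrix M = A^T A =
[[30, 25, 17],
 [25, 45, 37],
 [17, 37, 34]].
Its characteristic polynomial (trace, sum of principal 2x2 minors, determinant of M give the coefficients) is
  p(λ) = det(λ I - M) = λ^3 - 109λ^2 + 1617λ - 2025.
No integer candidate from the rational root theorem (±divisors of 2025) is a root, so the roots are irrational. The cubic discriminant is Δ = 9977281632 > 0, so there are three distinct real roots. p(1) = -516 and p(2) = 781 have opposite signs, so a root lies in (1, 2); Newton's method refines it to λ ≈ 1.3789. p(16) = 39 and p(17) = -1124 have opposite signs, so a root lies in (16, 17); Newton's method refines it to λ ≈ 16.0353. p(91) = -3936 and p(92) = 2851 have opposite signs, so a root lies in (91, 92); Newton's method refines it to λ ≈ 91.5859. Check (Vieta): the three roots sum to 109, matching tr M = 109.
So the eigenvalues of A^T A are ≈ 1.3789, 16.0353, 91.5859 (all ≥ 0, as they must be for A^T A). The largest is λ_max ≈ 91.5859, hence ||A||_2 = sqrt(λ_max) ≈ 9.57.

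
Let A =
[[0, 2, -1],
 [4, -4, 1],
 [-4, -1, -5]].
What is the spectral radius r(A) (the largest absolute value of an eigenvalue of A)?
r(A) ≈ 6.1867

The eigenvalues of A are the roots of its characteristic polynomial. With M = A (coefficients from the trace, the sum of principal 2x2 minors, and det A):
  p(λ) = det(λ I - M) = λ^3 + 9λ^2 + 9λ - 52.
No integer candidate from the rational root theorem (±divisors of 52) is a root, so the roots are irrational. The cubic discriminant is Δ = 6453 > 0, so there are three distinct real roots. p(-7) = -17 and p(-6) = 2 have opposite signs, so a root lies in (-7, -6); Newton's method refines it to λ ≈ -6.1867. p(-5) = 3 and p(-4) = -8 have opposite signs, so a root lies in (-5, -4); Newton's method refines it to λ ≈ -4.6291. p(1) = -33 and p(2) = 10 have opposite signs, so a root lies in (1, 2); Newton's method refines it to λ ≈ 1.8157. Check (Vieta): the three roots sum to -9, matching tr M = -9.
Thus the eigenvalues (to 4 decimals) are -6.1867 (modulus 6.1867); -4.6291 (modulus 4.6291); 1.8157 (modulus 1.8157). The spectral radius is the largest modulus: r(A) ≈ 6.1867. (Cross-check: r(A) ≤ ||A||_2 ≈ 7.504; equality holds whenever A is normal, though it can also hold for some non-normal A.)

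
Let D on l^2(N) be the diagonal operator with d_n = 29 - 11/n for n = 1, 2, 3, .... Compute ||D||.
||D|| = 29

For a diagonal operator on l^2 with entries d_n, ||D|| = sup_n |d_n|. Here d_1 = 18, d_2 = 47/2, ..., and d_n = 29 - 11/n increases monotonically toward 29. All terms lie in [18, 29), so |d_n| = d_n and the supremum is the limit 29, which is not attained by any individual d_n. Hence ||D|| = 29.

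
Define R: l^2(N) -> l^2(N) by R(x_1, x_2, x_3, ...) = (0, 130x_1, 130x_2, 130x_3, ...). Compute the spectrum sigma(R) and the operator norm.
sigma(R) = closed disk {z in C : |z| ≤ 130}; ||R|| = 130

Note R = 130·U where U is the unit right shift (U x)_k = x_{k-1} (with x_0 := 0); so ||R|| = 130||U|| and sigma(R) = 130·sigma(U). ||R x||^2 = sum_{k≥1} |130x_k|^2 = 16900||x||^2, so ||R|| = 130 and sigma(R) ⊂ {|z| ≤ 130}. For any |lambda| < 130, the equation (R - lambda I) x = 0 forces x_1 = 0, then 130x_k = lambda x_{k+1} ⇒ x = 0, so R has no eigenvalues. But (R - lambda I) is not surjective for |lambda| < 130: solving (R - lambda I) x = e_1 would require x_n proportional to (lambda/130)^(-n), which is not in l^2. So every |lambda| < 130 lies in the residual spectrum. The boundary |lambda| = 130 is in the approximate point spectrum (the spectrum is closed). Hence sigma(R) is the closed disk of radius 130.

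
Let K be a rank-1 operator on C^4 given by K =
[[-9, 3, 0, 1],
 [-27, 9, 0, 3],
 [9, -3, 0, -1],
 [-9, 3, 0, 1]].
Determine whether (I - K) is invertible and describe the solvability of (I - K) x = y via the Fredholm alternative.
(I - K) is singular (det(I - K) = 0, i.e. 1 ∈ sigma(K)). (I - K) x = y is solvable iff y ⊥ ker((I - K)^*) = span{(-9, 3, 0, 1)}, i.e. iff -9y_1 + 3y_2 + y_4 = 0. When solvable, the solutions are x = y + c·(1, 3, -1, 1), c arbitrary (ker(I - K) = span{(1, 3, -1, 1)}, dimension 1).

K has rank 1, so it is an outer product K = u v^T: every row of K is a multiple of one row vector. Reading off the entries, u = (1, 3, -1, 1) and v = (-9, 3, 0, 1) (row i of K equals u_i·v^T). A rank-one matrix u v^T satisfies K u = u (v·u) and kills the (3)-dimensional subspace v^⊥, so its characteristic polynomial is lambda^3 (lambda - v·u) with v·u = tr K = 1. Hence the eigenvalues of I - K are 1 (multiplicity 3) and 1 - (1) = 0, so det(I - K) = 0. (Direct check: I - K =
[[10, -3, 0, -1],
 [27, -8, 0, -3],
 [-9, 3, 1, 1],
 [9, -3, 0, 0]]
has determinant 0.) So 1 is an eigenvalue of K and (I - K) is not invertible. The finite-dimensional Fredholm alternative says: either (I - K) is invertible, or ker(I - K) ≠ {0} and then range(I - K) = ker((I - K)^*)^⊥, with dim ker(I - K) = dim ker((I - K)^*). We are in the second case, so we need both kernels. Kernel of I - K: (I - K) u = u - u (v·u) = u - u = 0, so ker(I - K) = span{u} = span{(1, 3, -1, 1)} (it is exactly 1-dimensional because rank(I - K) = 3). Kernel of the adjoint: K is real, so (I - K)^* = I - K^T = I - v u^T, and (I - v u^T) v = v - v (u·v) = 0; hence ker((I - K)^*) = span{v} = span{(-9, 3, 0, 1)}. Therefore (I - K) x = y is solvable iff <y, v> = 0, i.e. iff -9y_1 + 3y_2 + y_4 = 0. When this holds, K y = u (v·y) = 0, so (I - K) y = y and x = y is a particular solution; the full solution set is the line x = y + c·u = y + c·(1, 3, -1, 1), c ∈ C.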